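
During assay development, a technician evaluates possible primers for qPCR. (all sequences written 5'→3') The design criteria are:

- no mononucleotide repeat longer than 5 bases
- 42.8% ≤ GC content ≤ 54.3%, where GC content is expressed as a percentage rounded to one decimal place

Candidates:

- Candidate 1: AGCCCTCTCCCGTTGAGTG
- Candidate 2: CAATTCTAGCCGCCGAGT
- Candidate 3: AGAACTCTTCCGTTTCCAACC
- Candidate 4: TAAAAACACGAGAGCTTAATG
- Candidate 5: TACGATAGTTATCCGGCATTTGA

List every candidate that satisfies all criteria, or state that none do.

Candidate 1 (19 nt, A=2 T=5 G=5 C=7): longest run = 3 ✓; GC 12/19 = 63.2%, outside 42.8–54.3% ✗ — fails.
Candidate 2 (18 nt, A=4 T=4 G=4 C=6): longest run = 2 ✓; GC 10/18 = 55.6%, outside 42.8–54.3% ✗ — fails.
Candidate 3 (21 nt, A=5 T=6 G=2 C=8): longest run = 3 ✓; GC 10/21 = 47.6% ✓ — passes.
Candidate 4 (21 nt, A=10 T=4 G=4 C=3): longest run = 5 ✓; GC 7/21 = 33.3%, outside 42.8–54.3% ✗ — fails.
Candidate 5 (23 nt, A=6 T=8 G=5 C=4): longest run = 3 ✓; GC 9/23 = 39.1%, outside 42.8–54.3% ✗ — fails.

Candidate 3 only.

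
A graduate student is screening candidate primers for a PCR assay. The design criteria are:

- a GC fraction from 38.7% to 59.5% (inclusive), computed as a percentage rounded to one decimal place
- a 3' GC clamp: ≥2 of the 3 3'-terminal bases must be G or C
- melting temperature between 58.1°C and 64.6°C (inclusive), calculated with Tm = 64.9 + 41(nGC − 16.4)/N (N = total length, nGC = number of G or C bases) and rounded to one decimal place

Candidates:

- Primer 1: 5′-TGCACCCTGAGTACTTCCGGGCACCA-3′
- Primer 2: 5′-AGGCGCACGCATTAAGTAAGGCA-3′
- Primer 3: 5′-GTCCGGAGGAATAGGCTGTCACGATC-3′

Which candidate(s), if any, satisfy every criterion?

Primer 1 (26 nt, A=5 T=5 G=6 C=10): GC 16/26 = 61.5%, outside 38.7–59.5% ✗; 3' end CCA has 2 G/C ✓; Tm = 64.9 + 41·(16 − 16.4)/26 = 64.3°C ✓ — fails.
Primer 2 (23 nt, A=8 T=3 G=7 C=5): GC 12/23 = 52.2% ✓; 3' end GCA has 2 G/C ✓; Tm = 64.9 + 41·(12 − 16.4)/23 = 57.1°C, outside 58.1–64.6°C ✗ — fails.
Primer 3 (26 nt, A=6 T=5 G=9 C=6): GC 15/26 = 57.7% ✓; 3' end ATC has 1 G/C, need ≥2 ✗; Tm = 64.9 + 41·(15 − 16.4)/26 = 62.7°C ✓ — fails.

None of the candidates satisfy all criteria.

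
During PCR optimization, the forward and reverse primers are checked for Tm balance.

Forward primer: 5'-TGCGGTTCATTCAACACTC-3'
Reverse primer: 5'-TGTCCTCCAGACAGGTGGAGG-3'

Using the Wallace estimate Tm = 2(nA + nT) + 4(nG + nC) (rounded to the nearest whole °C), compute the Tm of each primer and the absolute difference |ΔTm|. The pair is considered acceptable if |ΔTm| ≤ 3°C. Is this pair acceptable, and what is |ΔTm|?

Forward: A=4 T=6 G=3 C=6 → Tm = 2·10 + 4·9 = 56°C.
Reverse: A=4 T=4 G=8 C=5 → Tm = 2·8 + 4·13 = 68°C.
|ΔTm| = |56 − 68| = 12°C, > 3°C.

|ΔTm| = 12°C; the pair is not acceptable.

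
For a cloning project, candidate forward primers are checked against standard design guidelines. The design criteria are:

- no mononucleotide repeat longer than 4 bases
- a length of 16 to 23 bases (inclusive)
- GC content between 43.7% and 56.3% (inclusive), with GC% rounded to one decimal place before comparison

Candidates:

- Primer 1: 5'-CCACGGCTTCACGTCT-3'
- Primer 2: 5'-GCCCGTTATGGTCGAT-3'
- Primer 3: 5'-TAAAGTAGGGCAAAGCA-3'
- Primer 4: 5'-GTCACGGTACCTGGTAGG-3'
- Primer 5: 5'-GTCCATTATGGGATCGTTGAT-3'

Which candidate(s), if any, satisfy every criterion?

Primer 1 (16 nt, A=2 T=4 G=3 C=7): longest run = 2 ✓; length 16 ✓; GC 10/16 = 62.5%, outside 43.7–56.3% ✗ — fails.
Primer 2 (16 nt, A=2 T=5 G=5 C=4): longest run = 3 ✓; length 16 ✓; GC 9/16 = 56.3% ✓ — passes.
Primer 3 (17 nt, A=8 T=2 G=5 C=2): longest run = 3 ✓; length 17 ✓; GC 7/17 = 41.2%, outside 43.7–56.3% ✗ — fails.
Primer 4 (18 nt, A=3 T=4 G=7 C=4): longest run = 2 ✓; length 18 ✓; GC 11/18 = 61.1%, outside 43.7–56.3% ✗ — fails.
Primer 5 (21 nt, A=4 T=8 G=6 C=3): longest run = 3 ✓; length 21 ✓; GC 9/21 = 42.9%, outside 43.7–56.3% ✗ — fails.

Primer 2 only.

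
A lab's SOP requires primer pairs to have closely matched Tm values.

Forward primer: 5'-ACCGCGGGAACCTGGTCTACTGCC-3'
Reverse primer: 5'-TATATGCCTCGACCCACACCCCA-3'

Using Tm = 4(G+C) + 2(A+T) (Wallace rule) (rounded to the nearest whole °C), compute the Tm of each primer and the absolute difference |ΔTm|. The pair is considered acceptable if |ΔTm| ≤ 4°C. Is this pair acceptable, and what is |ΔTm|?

Forward: A=4 T=4 G=7 C=9 → Tm = 2·8 + 4·16 = 80°C.
Reverse: A=6 T=4 G=2 C=11 → Tm = 2·10 + 4·13 = 72°C.
|ΔTm| = |80 − 72| = 8°C, > 4°C.

|ΔTm| = 8°C; the pair is not acceptable.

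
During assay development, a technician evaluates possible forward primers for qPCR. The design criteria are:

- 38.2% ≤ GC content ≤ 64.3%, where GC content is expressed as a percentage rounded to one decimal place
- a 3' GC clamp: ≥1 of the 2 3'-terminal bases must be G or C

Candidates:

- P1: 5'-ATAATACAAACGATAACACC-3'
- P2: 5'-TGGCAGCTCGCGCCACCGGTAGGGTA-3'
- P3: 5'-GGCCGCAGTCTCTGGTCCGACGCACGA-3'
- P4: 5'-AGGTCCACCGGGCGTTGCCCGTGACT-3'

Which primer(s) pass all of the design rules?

P1 (20 nt, A=11 T=3 G=1 C=5): GC 6/20 = 30.0%, outside 38.2–64.3% ✗; 3' end CC has 2 G/C ✓ — fails.
P2 (26 nt, A=4 T=4 G=10 C=8): GC 18/26 = 69.2%, outside 38.2–64.3% ✗; 3' end TA has 0 G/C, need ≥1 ✗ — fails.
P3 (27 nt, A=4 T=4 G=9 C=10): GC 19/27 = 70.4%, outside 38.2–64.3% ✗; 3' end GA has 1 G/C ✓ — fails.
P4 (26 nt, A=3 T=5 G=9 C=9): GC 18/26 = 69.2%, outside 38.2–64.3% ✗; 3' end CT has 1 G/C ✓ — fails.

None of the candidates satisfy all criteria.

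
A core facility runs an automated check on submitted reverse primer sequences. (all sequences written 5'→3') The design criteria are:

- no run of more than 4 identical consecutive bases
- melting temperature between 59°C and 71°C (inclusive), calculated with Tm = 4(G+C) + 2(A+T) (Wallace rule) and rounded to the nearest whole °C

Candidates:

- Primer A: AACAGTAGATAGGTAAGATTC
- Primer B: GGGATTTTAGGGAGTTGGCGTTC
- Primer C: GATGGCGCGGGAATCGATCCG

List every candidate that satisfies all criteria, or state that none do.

Primer B and Primer C.

Primer A (21 nt, A=9 T=5 G=5 C=2): longest run = 2 ✓; Tm = 2·14 + 4·7 = 56°C, outside 59–71°C ✗ — fails.
Primer B (23 nt, A=3 T=8 G=10 C=2): longest run = 4 ✓; Tm = 2·11 + 4·12 = 70°C ✓ — passes.
Primer C (21 nt, A=4 T=3 G=9 C=5): longest run = 3 ✓; Tm = 2·7 + 4·14 = 70°C ✓ — passes.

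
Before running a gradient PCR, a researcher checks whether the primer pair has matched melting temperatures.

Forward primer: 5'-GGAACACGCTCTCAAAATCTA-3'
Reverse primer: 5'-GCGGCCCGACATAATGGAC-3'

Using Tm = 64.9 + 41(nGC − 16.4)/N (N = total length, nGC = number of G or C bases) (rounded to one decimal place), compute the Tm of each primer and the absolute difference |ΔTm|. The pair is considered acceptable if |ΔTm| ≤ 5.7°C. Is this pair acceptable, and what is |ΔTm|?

|ΔTm| = 4.9°C; the pair is acceptable.

Forward: G+C = 9, N = 21 → Tm = 64.9 + 41·(9 − 16.4)/21 = 50.5°C.
Reverse: G+C = 12, N = 19 → Tm = 64.9 + 41·(12 − 16.4)/19 = 55.4°C.
|ΔTm| = |50.5 − 55.4| = 4.9°C, ≤ 5.7°C.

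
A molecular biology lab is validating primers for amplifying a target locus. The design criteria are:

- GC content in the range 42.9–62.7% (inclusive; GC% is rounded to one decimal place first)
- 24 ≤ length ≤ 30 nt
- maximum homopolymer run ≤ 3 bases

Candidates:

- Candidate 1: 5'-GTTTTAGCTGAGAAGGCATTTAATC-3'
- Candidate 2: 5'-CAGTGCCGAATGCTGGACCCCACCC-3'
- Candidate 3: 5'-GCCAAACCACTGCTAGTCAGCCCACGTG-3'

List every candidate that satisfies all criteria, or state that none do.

Candidate 3 only.

Candidate 1 (25 nt, A=7 T=9 G=6 C=3): GC 9/25 = 36.0%, outside 42.9–62.7% ✗; length 25 ✓; longest run = 4, exceeds 3 ✗ — fails.
Candidate 2 (25 nt, A=5 T=3 G=6 C=11): GC 17/25 = 68.0%, outside 42.9–62.7% ✗; length 25 ✓; longest run = 4, exceeds 3 ✗ — fails.
Candidate 3 (28 nt, A=7 T=4 G=6 C=11): GC 17/28 = 60.7% ✓; length 28 ✓; longest run = 3 ✓ — passes.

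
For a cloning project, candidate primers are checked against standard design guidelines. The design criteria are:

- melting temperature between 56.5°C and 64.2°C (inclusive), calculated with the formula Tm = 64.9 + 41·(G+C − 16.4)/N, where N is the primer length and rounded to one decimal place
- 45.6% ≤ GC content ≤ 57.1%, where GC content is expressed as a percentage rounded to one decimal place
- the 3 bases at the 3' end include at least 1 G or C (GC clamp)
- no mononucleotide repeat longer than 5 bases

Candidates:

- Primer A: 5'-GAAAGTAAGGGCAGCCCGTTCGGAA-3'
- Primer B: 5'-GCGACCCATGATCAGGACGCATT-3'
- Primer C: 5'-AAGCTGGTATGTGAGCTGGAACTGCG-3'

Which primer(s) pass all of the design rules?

Primer A and Primer C.

Primer A (25 nt, A=8 T=3 G=9 C=5): Tm = 64.9 + 41·(14 − 16.4)/25 = 61.0°C ✓; GC 14/25 = 56.0% ✓; 3' end GAA has 1 G/C ✓; longest run = 3 ✓ — passes.
Primer B (23 nt, A=6 T=4 G=6 C=7): Tm = 64.9 + 41·(13 − 16.4)/23 = 58.8°C ✓; GC 13/23 = 56.5% ✓; 3' end ATT has 0 G/C, need ≥1 ✗; longest run = 3 ✓ — fails.
Primer C (26 nt, A=6 T=6 G=10 C=4): Tm = 64.9 + 41·(14 − 16.4)/26 = 61.1°C ✓; GC 14/26 = 53.8% ✓; 3' end GCG has 3 G/C ✓; longest run = 2 ✓ — passes.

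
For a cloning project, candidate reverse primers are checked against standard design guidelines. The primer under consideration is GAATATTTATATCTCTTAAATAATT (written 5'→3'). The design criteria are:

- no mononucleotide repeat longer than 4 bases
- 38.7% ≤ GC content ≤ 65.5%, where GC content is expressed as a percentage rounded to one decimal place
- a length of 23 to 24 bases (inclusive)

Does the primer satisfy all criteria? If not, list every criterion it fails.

Fails: GC content, length.

Base counts: A=10, T=12, G=1, C=2 (length 25).
homopolymer run: longest run = 3 ✓
GC content: GC 3/25 = 12.0%, outside 38.7–65.5% ✗
length: length 25, outside 23–24 ✗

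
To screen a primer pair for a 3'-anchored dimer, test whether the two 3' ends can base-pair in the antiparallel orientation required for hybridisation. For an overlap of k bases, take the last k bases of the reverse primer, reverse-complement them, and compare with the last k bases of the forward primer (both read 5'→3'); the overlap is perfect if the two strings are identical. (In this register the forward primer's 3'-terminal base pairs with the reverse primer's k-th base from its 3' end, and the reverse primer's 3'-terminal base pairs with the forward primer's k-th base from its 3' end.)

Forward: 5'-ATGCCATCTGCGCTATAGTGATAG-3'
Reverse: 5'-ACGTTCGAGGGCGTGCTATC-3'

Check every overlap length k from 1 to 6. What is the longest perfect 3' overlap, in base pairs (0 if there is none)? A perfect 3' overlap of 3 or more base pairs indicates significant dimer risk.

Last 6 bases (5'→3') — forward …TGATAG, reverse …GCTATC.
Reverse complement of the reverse primer's last 6 bases: GATAGC; its first k bases are the reverse complement of the reverse primer's last k bases, so a perfect k-base overlap needs the forward primer's last k bases to equal them.
Comparing (forward last k vs required): k=1: G vs G ✓; k=2: AG vs GA ✗; k=3: TAG vs GAT ✗; k=4: ATAG vs GATA ✗; k=5: GATAG vs GATAG ✓; k=6: TGATAG vs GATAGC ✗.
Perfect overlaps at k = 1, 5; the largest is 5.

Longest perfect overlap: 5 complementary base pairs; significant dimer risk (threshold 3).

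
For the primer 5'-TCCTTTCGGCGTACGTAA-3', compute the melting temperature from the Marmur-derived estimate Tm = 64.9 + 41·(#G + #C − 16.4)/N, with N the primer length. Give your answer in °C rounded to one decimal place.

Base counts: A=3, T=6, G=4, C=5; G+C = 9, N = 18.
Tm = 64.9 + 41·(9 − 16.4)/18 = 64.9 + -303.40/18 = 48.0°C.

48.0°C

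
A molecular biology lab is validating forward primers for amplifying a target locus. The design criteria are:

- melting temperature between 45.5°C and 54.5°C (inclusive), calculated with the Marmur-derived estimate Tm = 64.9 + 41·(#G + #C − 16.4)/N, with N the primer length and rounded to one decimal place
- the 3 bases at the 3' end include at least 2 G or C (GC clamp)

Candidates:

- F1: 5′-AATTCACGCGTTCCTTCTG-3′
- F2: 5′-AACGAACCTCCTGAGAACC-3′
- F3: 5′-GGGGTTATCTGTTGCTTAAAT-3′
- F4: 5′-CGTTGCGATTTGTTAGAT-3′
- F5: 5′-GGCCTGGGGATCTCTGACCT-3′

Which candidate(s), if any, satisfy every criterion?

F1 and F2.

F1 (19 nt, A=3 T=7 G=3 C=6): Tm = 64.9 + 41·(9 − 16.4)/19 = 48.9°C ✓; 3' end CTG has 2 G/C ✓ — passes.
F2 (19 nt, A=7 T=2 G=3 C=7): Tm = 64.9 + 41·(10 − 16.4)/19 = 51.1°C ✓; 3' end ACC has 2 G/C ✓ — passes.
F3 (21 nt, A=4 T=9 G=6 C=2): Tm = 64.9 + 41·(8 − 16.4)/21 = 48.5°C ✓; 3' end AAT has 0 G/C, need ≥2 ✗ — fails.
F4 (18 nt, A=3 T=8 G=5 C=2): Tm = 64.9 + 41·(7 − 16.4)/18 = 43.5°C, outside 45.5–54.5°C ✗; 3' end GAT has 1 G/C, need ≥2 ✗ — fails.
F5 (20 nt, A=2 T=5 G=7 C=6): Tm = 64.9 + 41·(13 − 16.4)/20 = 57.9°C, outside 45.5–54.5°C ✗; 3' end CCT has 2 G/C ✓ — fails.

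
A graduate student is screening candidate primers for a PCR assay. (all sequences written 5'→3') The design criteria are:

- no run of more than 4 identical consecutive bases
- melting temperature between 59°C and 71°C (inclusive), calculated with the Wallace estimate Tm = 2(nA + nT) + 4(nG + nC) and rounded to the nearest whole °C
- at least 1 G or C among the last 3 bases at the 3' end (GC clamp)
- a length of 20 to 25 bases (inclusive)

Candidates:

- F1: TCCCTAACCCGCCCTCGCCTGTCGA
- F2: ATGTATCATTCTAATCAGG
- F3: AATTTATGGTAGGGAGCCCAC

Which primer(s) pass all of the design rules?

F1 (25 nt, A=3 T=5 G=4 C=13): longest run = 3 ✓; Tm = 2·8 + 4·17 = 84°C, outside 59–71°C ✗; 3' end CGA has 2 G/C ✓; length 25 ✓ — fails.
F2 (19 nt, A=6 T=7 G=3 C=3): longest run = 2 ✓; Tm = 2·13 + 4·6 = 50°C, outside 59–71°C ✗; 3' end AGG has 2 G/C ✓; length 19, outside 20–25 ✗ — fails.
F3 (21 nt, A=6 T=5 G=6 C=4): longest run = 3 ✓; Tm = 2·11 + 4·10 = 62°C ✓; 3' end CAC has 2 G/C ✓; length 21 ✓ — passes.

F3 only.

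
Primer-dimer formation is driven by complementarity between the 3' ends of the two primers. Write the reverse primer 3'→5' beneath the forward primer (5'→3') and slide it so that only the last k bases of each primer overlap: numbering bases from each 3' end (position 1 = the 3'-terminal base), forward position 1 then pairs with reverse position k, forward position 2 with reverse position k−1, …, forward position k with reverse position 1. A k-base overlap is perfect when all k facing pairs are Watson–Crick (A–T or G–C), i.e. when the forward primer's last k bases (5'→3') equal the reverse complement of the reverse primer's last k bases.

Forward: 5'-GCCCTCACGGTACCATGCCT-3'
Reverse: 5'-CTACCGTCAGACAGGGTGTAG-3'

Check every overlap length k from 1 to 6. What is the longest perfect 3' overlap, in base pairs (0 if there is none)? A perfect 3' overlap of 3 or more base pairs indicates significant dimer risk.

Longest perfect overlap: 2 complementary base pairs; below the dimer-risk threshold (threshold 3).

Last 6 bases (5'→3') — forward …ATGCCT, reverse …GTGTAG.
Reverse complement of the reverse primer's last 6 bases: CTACAC; its first k bases are the reverse complement of the reverse primer's last k bases, so a perfect k-base overlap needs the forward primer's last k bases to equal them.
Comparing (forward last k vs required): k=1: T vs C ✗; k=2: CT vs CT ✓; k=3: CCT vs CTA ✗; k=4: GCCT vs CTAC ✗; k=5: TGCCT vs CTACA ✗; k=6: ATGCCT vs CTACAC ✗.
Only k = 2 is perfect, so the longest perfect 3' overlap is 2.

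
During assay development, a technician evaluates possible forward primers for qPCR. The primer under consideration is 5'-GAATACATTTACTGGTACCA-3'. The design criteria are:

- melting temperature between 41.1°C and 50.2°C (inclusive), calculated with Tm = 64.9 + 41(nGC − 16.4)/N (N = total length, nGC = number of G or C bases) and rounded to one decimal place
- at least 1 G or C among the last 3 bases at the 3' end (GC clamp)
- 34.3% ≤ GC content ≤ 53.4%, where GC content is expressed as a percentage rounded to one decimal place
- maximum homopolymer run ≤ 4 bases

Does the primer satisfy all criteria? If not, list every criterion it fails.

Base counts: A=7, T=6, G=3, C=4 (length 20).
Tm: Tm = 64.9 + 41·(7 − 16.4)/20 = 45.6°C ✓
GC clamp: 3' end CCA has 2 G/C ✓
GC content: GC 7/20 = 35.0% ✓
homopolymer run: longest run = 3 ✓

Meets all criteria.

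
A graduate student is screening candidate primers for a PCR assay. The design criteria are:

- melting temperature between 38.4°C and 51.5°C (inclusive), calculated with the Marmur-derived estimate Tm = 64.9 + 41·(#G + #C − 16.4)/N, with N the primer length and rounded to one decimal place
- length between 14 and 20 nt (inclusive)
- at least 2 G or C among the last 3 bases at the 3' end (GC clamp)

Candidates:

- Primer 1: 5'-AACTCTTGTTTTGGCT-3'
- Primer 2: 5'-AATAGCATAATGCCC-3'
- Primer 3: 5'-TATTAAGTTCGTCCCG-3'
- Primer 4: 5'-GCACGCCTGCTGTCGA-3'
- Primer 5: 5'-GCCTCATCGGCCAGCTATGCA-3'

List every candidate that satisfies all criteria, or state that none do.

Primer 3 and Primer 4.

Primer 1 (16 nt, A=2 T=8 G=3 C=3): Tm = 64.9 + 41·(6 − 16.4)/16 = 38.3°C, outside 38.4–51.5°C ✗; length 16 ✓; 3' end GCT has 2 G/C ✓ — fails.
Primer 2 (15 nt, A=6 T=3 G=2 C=4): Tm = 64.9 + 41·(6 − 16.4)/15 = 36.5°C, outside 38.4–51.5°C ✗; length 15 ✓; 3' end CCC has 3 G/C ✓ — fails.
Primer 3 (16 nt, A=3 T=6 G=3 C=4): Tm = 64.9 + 41·(7 − 16.4)/16 = 40.8°C ✓; length 16 ✓; 3' end CCG has 3 G/C ✓ — passes.
Primer 4 (16 nt, A=2 T=3 G=5 C=6): Tm = 64.9 + 41·(11 − 16.4)/16 = 51.1°C ✓; length 16 ✓; 3' end CGA has 2 G/C ✓ — passes.
Primer 5 (21 nt, A=4 T=4 G=5 C=8): Tm = 64.9 + 41·(13 − 16.4)/21 = 58.3°C, outside 38.4–51.5°C ✗; length 21, outside 14–20 ✗; 3' end GCA has 2 G/C ✓ — fails.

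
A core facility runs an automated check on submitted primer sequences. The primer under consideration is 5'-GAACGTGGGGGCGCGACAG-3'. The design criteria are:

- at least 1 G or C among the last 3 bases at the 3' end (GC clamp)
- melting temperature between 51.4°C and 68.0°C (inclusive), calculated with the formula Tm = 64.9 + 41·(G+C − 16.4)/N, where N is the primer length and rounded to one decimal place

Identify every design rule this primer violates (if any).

Base counts: A=4, T=1, G=10, C=4 (length 19).
GC clamp: 3' end CAG has 2 G/C ✓
Tm: Tm = 64.9 + 41·(14 − 16.4)/19 = 59.7°C ✓

Meets all criteria.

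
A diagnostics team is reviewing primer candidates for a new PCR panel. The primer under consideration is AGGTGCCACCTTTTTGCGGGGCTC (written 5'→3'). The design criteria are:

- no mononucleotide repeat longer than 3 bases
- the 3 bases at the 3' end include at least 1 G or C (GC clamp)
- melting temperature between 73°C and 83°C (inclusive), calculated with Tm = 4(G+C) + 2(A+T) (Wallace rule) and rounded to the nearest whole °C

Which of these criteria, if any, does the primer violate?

Base counts: A=2, T=7, G=8, C=7 (length 24).
homopolymer run: longest run = 5, exceeds 3 ✗
GC clamp: 3' end CTC has 2 G/C ✓
Tm: Tm = 2·9 + 4·15 = 78°C ✓

Fails: homopolymer run.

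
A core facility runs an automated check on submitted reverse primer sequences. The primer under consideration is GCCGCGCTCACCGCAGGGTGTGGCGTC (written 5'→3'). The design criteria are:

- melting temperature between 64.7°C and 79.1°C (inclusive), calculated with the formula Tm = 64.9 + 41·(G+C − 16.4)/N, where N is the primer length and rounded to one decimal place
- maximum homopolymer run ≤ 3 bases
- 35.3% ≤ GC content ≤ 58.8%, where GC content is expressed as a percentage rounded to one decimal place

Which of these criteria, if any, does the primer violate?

Base counts: A=2, T=4, G=11, C=10 (length 27).
Tm: Tm = 64.9 + 41·(21 − 16.4)/27 = 71.9°C ✓
homopolymer run: longest run = 3 ✓
GC content: GC 21/27 = 77.8%, outside 35.3–58.8% ✗

Fails: GC content.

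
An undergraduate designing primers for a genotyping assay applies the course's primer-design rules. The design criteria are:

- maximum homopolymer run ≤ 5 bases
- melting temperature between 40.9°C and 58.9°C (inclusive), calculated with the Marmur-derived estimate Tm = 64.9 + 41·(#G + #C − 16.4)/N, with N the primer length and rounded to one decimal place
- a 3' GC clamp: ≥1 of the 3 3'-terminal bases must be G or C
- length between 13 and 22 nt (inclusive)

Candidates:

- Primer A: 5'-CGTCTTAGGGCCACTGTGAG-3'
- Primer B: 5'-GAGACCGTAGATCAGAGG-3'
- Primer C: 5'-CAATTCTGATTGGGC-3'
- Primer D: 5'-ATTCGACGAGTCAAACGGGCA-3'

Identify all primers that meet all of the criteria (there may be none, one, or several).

Primer A, Primer B and Primer D.

Primer A (20 nt, A=3 T=5 G=7 C=5): longest run = 3 ✓; Tm = 64.9 + 41·(12 − 16.4)/20 = 55.9°C ✓; 3' end GAG has 2 G/C ✓; length 20 ✓ — passes.
Primer B (18 nt, A=6 T=2 G=7 C=3): longest run = 2 ✓; Tm = 64.9 + 41·(10 − 16.4)/18 = 50.3°C ✓; 3' end AGG has 2 G/C ✓; length 18 ✓ — passes.
Primer C (15 nt, A=3 T=5 G=4 C=3): longest run = 3 ✓; Tm = 64.9 + 41·(7 − 16.4)/15 = 39.2°C, outside 40.9–58.9°C ✗; 3' end GGC has 3 G/C ✓; length 15 ✓ — fails.
Primer D (21 nt, A=7 T=3 G=6 C=5): longest run = 3 ✓; Tm = 64.9 + 41·(11 − 16.4)/21 = 54.4°C ✓; 3' end GCA has 2 G/C ✓; length 21 ✓ — passes.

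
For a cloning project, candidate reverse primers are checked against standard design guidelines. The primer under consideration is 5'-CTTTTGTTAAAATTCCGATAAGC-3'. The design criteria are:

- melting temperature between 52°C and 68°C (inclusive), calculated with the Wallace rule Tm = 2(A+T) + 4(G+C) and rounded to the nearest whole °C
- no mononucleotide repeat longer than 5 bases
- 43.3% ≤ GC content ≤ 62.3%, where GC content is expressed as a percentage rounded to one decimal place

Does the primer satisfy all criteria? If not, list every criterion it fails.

Base counts: A=7, T=9, G=3, C=4 (length 23).
Tm: Tm = 2·16 + 4·7 = 60°C ✓
homopolymer run: longest run = 4 ✓
GC content: GC 7/23 = 30.4%, outside 43.3–62.3% ✗

Fails: GC content.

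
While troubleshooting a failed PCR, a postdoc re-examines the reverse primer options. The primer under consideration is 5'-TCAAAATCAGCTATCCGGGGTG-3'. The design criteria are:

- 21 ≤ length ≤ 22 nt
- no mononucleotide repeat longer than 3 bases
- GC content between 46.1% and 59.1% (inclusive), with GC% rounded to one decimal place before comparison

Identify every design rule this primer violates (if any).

Base counts: A=6, T=5, G=6, C=5 (length 22).
length: length 22 ✓
homopolymer run: longest run = 4, exceeds 3 ✗
GC content: GC 11/22 = 50.0% ✓

Fails: homopolymer run.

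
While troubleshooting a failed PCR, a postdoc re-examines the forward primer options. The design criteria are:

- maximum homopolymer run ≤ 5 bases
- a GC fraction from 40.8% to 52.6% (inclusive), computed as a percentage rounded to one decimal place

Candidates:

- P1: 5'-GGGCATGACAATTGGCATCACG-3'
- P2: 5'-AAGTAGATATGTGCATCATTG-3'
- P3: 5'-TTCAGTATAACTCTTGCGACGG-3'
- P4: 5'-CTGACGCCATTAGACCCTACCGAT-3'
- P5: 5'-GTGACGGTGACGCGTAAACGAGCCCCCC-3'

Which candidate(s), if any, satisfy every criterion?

P1 (22 nt, A=6 T=4 G=7 C=5): longest run = 3 ✓; GC 12/22 = 54.5%, outside 40.8–52.6% ✗ — fails.
P2 (21 nt, A=7 T=7 G=5 C=2): longest run = 2 ✓; GC 7/21 = 33.3%, outside 40.8–52.6% ✗ — fails.
P3 (22 nt, A=5 T=7 G=5 C=5): longest run = 2 ✓; GC 10/22 = 45.5% ✓ — passes.
P4 (24 nt, A=6 T=5 G=4 C=9): longest run = 3 ✓; GC 13/24 = 54.2%, outside 40.8–52.6% ✗ — fails.
P5 (28 nt, A=6 T=3 G=9 C=10): longest run = 6, exceeds 5 ✗; GC 19/28 = 67.9%, outside 40.8–52.6% ✗ — fails.

P3 only.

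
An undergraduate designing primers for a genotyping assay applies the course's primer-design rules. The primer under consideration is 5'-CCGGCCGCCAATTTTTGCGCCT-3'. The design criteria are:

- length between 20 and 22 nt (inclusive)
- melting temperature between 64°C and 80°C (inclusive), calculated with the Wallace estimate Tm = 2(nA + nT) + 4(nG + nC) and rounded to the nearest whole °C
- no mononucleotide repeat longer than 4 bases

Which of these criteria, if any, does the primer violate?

Fails: homopolymer run.

Base counts: A=2, T=6, G=5, C=9 (length 22).
length: length 22 ✓
Tm: Tm = 2·8 + 4·14 = 72°C ✓
homopolymer run: longest run = 5, exceeds 4 ✗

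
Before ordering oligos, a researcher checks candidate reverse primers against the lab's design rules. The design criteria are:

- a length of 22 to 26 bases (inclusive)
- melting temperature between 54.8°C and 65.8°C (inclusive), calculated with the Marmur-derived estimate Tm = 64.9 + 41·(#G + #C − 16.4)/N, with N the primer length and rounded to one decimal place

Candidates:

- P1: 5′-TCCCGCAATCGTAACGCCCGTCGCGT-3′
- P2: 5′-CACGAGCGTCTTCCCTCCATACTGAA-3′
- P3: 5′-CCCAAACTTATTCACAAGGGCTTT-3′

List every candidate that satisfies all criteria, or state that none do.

P1 (26 nt, A=4 T=5 G=6 C=11): length 26 ✓; Tm = 64.9 + 41·(17 − 16.4)/26 = 65.8°C ✓ — passes.
P2 (26 nt, A=6 T=6 G=4 C=10): length 26 ✓; Tm = 64.9 + 41·(14 − 16.4)/26 = 61.1°C ✓ — passes.
P3 (24 nt, A=7 T=7 G=3 C=7): length 24 ✓; Tm = 64.9 + 41·(10 − 16.4)/24 = 54.0°C, outside 54.8–65.8°C ✗ — fails.

P1 and P2.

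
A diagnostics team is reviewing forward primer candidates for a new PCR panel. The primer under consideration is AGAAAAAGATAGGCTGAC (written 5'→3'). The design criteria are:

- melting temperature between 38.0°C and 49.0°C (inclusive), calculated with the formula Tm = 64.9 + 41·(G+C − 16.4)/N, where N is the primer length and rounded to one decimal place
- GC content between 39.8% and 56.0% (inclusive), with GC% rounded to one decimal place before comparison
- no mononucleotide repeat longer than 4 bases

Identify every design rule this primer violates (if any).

Base counts: A=9, T=2, G=5, C=2 (length 18).
Tm: Tm = 64.9 + 41·(7 − 16.4)/18 = 43.5°C ✓
GC content: GC 7/18 = 38.9%, outside 39.8–56.0% ✗
homopolymer run: longest run = 5, exceeds 4 ✗

Fails: GC content, homopolymer run.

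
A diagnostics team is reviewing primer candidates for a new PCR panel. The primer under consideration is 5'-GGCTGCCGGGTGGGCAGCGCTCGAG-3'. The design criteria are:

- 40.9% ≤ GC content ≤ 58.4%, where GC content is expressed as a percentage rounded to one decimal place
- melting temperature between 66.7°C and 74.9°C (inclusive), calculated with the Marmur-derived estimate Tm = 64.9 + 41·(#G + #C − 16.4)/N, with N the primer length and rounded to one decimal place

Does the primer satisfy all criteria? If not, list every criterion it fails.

Base counts: A=2, T=3, G=13, C=7 (length 25).
GC content: GC 20/25 = 80.0%, outside 40.9–58.4% ✗
Tm: Tm = 64.9 + 41·(20 − 16.4)/25 = 70.8°C ✓

Fails: GC content.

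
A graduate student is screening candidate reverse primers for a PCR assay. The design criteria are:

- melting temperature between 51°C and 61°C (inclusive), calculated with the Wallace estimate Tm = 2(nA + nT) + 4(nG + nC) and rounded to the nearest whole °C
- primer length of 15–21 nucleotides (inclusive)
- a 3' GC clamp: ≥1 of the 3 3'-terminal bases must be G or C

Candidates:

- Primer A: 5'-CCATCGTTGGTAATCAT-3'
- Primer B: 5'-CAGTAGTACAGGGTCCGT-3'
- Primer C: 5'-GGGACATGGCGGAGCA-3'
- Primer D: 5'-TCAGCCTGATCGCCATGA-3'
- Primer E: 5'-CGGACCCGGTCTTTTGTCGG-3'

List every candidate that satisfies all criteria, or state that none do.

Primer B, Primer C and Primer D.

Primer A (17 nt, A=4 T=6 G=3 C=4): Tm = 2·10 + 4·7 = 48°C, outside 51–61°C ✗; length 17 ✓; 3' end CAT has 1 G/C ✓ — fails.
Primer B (18 nt, A=4 T=4 G=6 C=4): Tm = 2·8 + 4·10 = 56°C ✓; length 18 ✓; 3' end CGT has 2 G/C ✓ — passes.
Primer C (16 nt, A=4 T=1 G=8 C=3): Tm = 2·5 + 4·11 = 54°C ✓; length 16 ✓; 3' end GCA has 2 G/C ✓ — passes.
Primer D (18 nt, A=4 T=4 G=4 C=6): Tm = 2·8 + 4·10 = 56°C ✓; length 18 ✓; 3' end TGA has 1 G/C ✓ — passes.
Primer E (20 nt, A=1 T=6 G=7 C=6): Tm = 2·7 + 4·13 = 66°C, outside 51–61°C ✗; length 20 ✓; 3' end CGG has 3 G/C ✓ — fails.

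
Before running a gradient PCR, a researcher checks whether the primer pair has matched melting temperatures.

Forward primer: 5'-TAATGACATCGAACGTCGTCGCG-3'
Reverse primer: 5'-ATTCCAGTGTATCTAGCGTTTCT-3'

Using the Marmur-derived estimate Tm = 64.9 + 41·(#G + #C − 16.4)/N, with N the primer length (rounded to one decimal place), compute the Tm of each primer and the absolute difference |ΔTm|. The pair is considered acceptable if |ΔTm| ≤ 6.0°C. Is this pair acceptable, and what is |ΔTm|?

|ΔTm| = 5.4°C; the pair is acceptable.

Forward: G+C = 12, N = 23 → Tm = 64.9 + 41·(12 − 16.4)/23 = 57.1°C.
Reverse: G+C = 9, N = 23 → Tm = 64.9 + 41·(9 − 16.4)/23 = 51.7°C.
|ΔTm| = |57.1 − 51.7| = 5.4°C, ≤ 6.0°C.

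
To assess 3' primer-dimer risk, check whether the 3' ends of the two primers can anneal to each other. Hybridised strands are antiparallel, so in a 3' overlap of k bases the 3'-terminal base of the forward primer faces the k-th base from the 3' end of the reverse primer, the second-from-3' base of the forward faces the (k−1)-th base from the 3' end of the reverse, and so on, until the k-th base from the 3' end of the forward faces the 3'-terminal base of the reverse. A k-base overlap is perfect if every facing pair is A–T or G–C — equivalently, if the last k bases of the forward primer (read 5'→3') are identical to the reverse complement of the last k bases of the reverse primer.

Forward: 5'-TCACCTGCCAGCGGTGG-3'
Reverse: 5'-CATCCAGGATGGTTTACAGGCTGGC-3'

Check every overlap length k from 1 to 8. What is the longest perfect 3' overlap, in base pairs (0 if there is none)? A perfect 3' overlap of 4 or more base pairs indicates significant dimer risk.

Longest perfect overlap: 1 complementary base pair; below the dimer-risk threshold (threshold 4).

Last 8 bases (5'→3') — forward …AGCGGTGG, reverse …AGGCTGGC.
Reverse complement of the reverse primer's last 8 bases: GCCAGCCT; its first k bases are the reverse complement of the reverse primer's last k bases, so a perfect k-base overlap needs the forward primer's last k bases to equal them.
Comparing (forward last k vs required): k=1: G vs G ✓; k=2: GG vs GC ✗; k=3: TGG vs GCC ✗; k=4: GTGG vs GCCA ✗; k=5: GGTGG vs GCCAG ✗; k=6: CGGTGG vs GCCAGC ✗; k=7: GCGGTGG vs GCCAGCC ✗; k=8: AGCGGTGG vs GCCAGCCT ✗.
Only k = 1 is perfect, so the longest perfect 3' overlap is 1.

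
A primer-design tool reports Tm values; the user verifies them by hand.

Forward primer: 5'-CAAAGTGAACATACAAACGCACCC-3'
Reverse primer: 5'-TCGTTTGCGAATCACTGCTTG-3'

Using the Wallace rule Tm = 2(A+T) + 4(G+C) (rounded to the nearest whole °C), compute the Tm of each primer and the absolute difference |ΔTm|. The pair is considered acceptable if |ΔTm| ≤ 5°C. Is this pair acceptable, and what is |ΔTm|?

|ΔTm| = 8°C; the pair is not acceptable.

Forward: A=11 T=2 G=3 C=8 → Tm = 2·13 + 4·11 = 70°C.
Reverse: A=3 T=8 G=5 C=5 → Tm = 2·11 + 4·10 = 62°C.
|ΔTm| = |70 − 62| = 8°C, > 5°C.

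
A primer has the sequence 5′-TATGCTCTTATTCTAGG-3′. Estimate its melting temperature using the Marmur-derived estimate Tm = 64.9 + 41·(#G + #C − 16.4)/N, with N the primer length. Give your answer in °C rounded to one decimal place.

39.8°C

Base counts: A=3, T=8, G=3, C=3; G+C = 6, N = 17.
Tm = 64.9 + 41·(6 − 16.4)/17 = 64.9 + -426.40/17 = 39.8°C.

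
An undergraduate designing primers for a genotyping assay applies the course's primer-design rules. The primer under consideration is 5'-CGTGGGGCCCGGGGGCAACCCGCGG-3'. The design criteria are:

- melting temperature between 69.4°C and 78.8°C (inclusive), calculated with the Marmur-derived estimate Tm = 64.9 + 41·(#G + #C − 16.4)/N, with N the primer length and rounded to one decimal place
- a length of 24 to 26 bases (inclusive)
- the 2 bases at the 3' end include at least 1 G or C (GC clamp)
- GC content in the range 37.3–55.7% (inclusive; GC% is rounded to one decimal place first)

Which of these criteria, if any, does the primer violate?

Base counts: A=2, T=1, G=13, C=9 (length 25).
Tm: Tm = 64.9 + 41·(22 − 16.4)/25 = 74.1°C ✓
length: length 25 ✓
GC clamp: 3' end GG has 2 G/C ✓
GC content: GC 22/25 = 88.0%, outside 37.3–55.7% ✗

Fails: GC content.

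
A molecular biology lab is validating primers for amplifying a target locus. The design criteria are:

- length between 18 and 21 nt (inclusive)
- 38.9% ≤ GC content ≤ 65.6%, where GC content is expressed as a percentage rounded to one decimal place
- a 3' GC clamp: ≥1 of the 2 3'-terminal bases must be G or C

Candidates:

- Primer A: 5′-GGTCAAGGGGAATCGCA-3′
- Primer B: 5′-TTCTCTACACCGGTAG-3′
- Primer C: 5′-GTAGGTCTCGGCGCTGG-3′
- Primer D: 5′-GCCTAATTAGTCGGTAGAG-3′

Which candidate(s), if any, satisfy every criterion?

Primer D only.

Primer A (17 nt, A=5 T=2 G=7 C=3): length 17, outside 18–21 ✗; GC 10/17 = 58.8% ✓; 3' end CA has 1 G/C ✓ — fails.
Primer B (16 nt, A=3 T=5 G=3 C=5): length 16, outside 18–21 ✗; GC 8/16 = 50.0% ✓; 3' end AG has 1 G/C ✓ — fails.
Primer C (17 nt, A=1 T=4 G=8 C=4): length 17, outside 18–21 ✗; GC 12/17 = 70.6%, outside 38.9–65.6% ✗; 3' end GG has 2 G/C ✓ — fails.
Primer D (19 nt, A=5 T=5 G=6 C=3): length 19 ✓; GC 9/19 = 47.4% ✓; 3' end AG has 1 G/C ✓ — passes.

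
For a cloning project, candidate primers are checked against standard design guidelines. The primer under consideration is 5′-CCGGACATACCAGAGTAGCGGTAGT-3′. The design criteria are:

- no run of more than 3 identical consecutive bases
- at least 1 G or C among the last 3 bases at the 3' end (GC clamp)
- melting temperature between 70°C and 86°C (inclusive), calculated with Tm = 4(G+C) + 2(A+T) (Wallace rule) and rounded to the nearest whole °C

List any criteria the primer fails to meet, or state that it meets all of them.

Base counts: A=7, T=4, G=8, C=6 (length 25).
homopolymer run: longest run = 2 ✓
GC clamp: 3' end AGT has 1 G/C ✓
Tm: Tm = 2·11 + 4·14 = 78°C ✓

Meets all criteria.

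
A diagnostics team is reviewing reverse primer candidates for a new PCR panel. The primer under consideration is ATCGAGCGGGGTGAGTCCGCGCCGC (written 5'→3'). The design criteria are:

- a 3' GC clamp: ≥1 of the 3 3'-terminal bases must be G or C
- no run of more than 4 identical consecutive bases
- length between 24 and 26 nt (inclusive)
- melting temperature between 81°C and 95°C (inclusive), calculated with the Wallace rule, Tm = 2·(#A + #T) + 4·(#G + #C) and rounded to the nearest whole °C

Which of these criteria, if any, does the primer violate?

Base counts: A=3, T=3, G=11, C=8 (length 25).
GC clamp: 3' end CGC has 3 G/C ✓
homopolymer run: longest run = 4 ✓
length: length 25 ✓
Tm: Tm = 2·6 + 4·19 = 88°C ✓

Meets all criteria.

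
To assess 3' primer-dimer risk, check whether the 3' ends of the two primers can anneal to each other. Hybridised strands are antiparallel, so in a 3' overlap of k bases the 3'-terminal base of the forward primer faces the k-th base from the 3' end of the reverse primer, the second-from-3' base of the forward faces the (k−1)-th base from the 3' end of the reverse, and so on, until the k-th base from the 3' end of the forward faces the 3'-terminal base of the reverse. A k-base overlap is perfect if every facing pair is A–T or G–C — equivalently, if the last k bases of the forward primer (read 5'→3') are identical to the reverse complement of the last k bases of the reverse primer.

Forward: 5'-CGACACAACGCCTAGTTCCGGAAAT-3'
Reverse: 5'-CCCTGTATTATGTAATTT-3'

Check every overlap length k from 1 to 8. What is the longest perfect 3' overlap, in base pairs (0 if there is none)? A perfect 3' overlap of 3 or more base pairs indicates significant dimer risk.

Longest perfect overlap: 4 complementary base pairs; significant dimer risk (threshold 3).

Last 8 bases (5'→3') — forward …CCGGAAAT, reverse …TGTAATTT.
Reverse complement of the reverse primer's last 8 bases: AAATTACA; its first k bases are the reverse complement of the reverse primer's last k bases, so a perfect k-base overlap needs the forward primer's last k bases to equal them.
Comparing (forward last k vs required): k=1: T vs A ✗; k=2: AT vs AA ✗; k=3: AAT vs AAA ✗; k=4: AAAT vs AAAT ✓; k=5: GAAAT vs AAATT ✗; k=6: GGAAAT vs AAATTA ✗; k=7: CGGAAAT vs AAATTAC ✗; k=8: CCGGAAAT vs AAATTACA ✗.
Only k = 4 is perfect, so the longest perfect 3' overlap is 4.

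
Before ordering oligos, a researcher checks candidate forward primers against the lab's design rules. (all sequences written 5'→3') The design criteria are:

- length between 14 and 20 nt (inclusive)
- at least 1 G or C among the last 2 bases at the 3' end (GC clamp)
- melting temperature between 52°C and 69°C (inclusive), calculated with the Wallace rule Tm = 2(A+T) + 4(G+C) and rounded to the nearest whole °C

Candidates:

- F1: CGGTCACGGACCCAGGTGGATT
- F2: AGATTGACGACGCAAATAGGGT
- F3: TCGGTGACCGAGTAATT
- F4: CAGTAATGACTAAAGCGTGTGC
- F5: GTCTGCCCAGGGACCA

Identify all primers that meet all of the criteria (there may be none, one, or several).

F1 (22 nt, A=4 T=4 G=8 C=6): length 22, outside 14–20 ✗; 3' end TT has 0 G/C, need ≥1 ✗; Tm = 2·8 + 4·14 = 72°C, outside 52–69°C ✗ — fails.
F2 (22 nt, A=8 T=4 G=7 C=3): length 22, outside 14–20 ✗; 3' end GT has 1 G/C ✓; Tm = 2·12 + 4·10 = 64°C ✓ — fails.
F3 (17 nt, A=4 T=5 G=5 C=3): length 17 ✓; 3' end TT has 0 G/C, need ≥1 ✗; Tm = 2·9 + 4·8 = 50°C, outside 52–69°C ✗ — fails.
F4 (22 nt, A=7 T=5 G=6 C=4): length 22, outside 14–20 ✗; 3' end GC has 2 G/C ✓; Tm = 2·12 + 4·10 = 64°C ✓ — fails.
F5 (16 nt, A=3 T=2 G=5 C=6): length 16 ✓; 3' end CA has 1 G/C ✓; Tm = 2·5 + 4·11 = 54°C ✓ — passes.

F5 only.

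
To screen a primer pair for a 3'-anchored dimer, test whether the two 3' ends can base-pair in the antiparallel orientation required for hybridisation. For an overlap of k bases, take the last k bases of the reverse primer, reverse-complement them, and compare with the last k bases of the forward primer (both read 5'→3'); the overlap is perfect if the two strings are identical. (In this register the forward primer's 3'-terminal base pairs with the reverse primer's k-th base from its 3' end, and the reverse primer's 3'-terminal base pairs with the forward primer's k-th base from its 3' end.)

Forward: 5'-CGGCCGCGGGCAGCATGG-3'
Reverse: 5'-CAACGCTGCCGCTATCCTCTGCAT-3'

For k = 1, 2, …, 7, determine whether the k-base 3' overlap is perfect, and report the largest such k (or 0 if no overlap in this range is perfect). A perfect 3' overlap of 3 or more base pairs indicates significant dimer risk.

Last 7 bases (5'→3') — forward …AGCATGG, reverse …TCTGCAT.
Reverse complement of the reverse primer's last 7 bases: ATGCAGA; its first k bases are the reverse complement of the reverse primer's last k bases, so a perfect k-base overlap needs the forward primer's last k bases to equal them.
Comparing (forward last k vs required): k=1: G vs A ✗; k=2: GG vs AT ✗; k=3: TGG vs ATG ✗; k=4: ATGG vs ATGC ✗; k=5: CATGG vs ATGCA ✗; k=6: GCATGG vs ATGCAG ✗; k=7: AGCATGG vs ATGCAGA ✗.
No overlap length from 1 to 7 is perfect, so the longest perfect 3' overlap is 0.

Longest perfect overlap: 0 complementary base pairs; below the dimer-risk threshold (threshold 3).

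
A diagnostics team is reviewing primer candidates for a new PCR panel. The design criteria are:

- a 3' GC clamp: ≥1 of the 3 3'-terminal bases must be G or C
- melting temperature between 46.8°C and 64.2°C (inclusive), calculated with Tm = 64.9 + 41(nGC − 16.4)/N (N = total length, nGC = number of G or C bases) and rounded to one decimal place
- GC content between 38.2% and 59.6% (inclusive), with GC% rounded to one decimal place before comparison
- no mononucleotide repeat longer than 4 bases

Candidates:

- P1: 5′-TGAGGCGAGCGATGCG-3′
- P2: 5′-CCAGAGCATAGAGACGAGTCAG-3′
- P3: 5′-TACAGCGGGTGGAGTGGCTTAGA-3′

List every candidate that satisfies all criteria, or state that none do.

P1 (16 nt, A=3 T=2 G=8 C=3): 3' end GCG has 3 G/C ✓; Tm = 64.9 + 41·(11 − 16.4)/16 = 51.1°C ✓; GC 11/16 = 68.8%, outside 38.2–59.6% ✗; longest run = 2 ✓ — fails.
P2 (22 nt, A=8 T=2 G=7 C=5): 3' end CAG has 2 G/C ✓; Tm = 64.9 + 41·(12 − 16.4)/22 = 56.7°C ✓; GC 12/22 = 54.5% ✓; longest run = 2 ✓ — passes.
P3 (23 nt, A=5 T=5 G=10 C=3): 3' end AGA has 1 G/C ✓; Tm = 64.9 + 41·(13 − 16.4)/23 = 58.8°C ✓; GC 13/23 = 56.5% ✓; longest run = 3 ✓ — passes.

P2 and P3.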